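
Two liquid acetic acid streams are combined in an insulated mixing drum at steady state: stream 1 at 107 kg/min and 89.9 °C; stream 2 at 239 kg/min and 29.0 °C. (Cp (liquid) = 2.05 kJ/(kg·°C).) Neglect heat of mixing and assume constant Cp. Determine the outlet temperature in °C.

Energy balance with Q = 0: Σ ṁᵢCp,ᵢ(T_out − Tᵢ) = 0
T_out = Σ ṁᵢCp,ᵢTᵢ / Σ ṁᵢCp,ᵢ
      = 33928 / 709.3 = 47.833 °C

T_out = 47.8 °C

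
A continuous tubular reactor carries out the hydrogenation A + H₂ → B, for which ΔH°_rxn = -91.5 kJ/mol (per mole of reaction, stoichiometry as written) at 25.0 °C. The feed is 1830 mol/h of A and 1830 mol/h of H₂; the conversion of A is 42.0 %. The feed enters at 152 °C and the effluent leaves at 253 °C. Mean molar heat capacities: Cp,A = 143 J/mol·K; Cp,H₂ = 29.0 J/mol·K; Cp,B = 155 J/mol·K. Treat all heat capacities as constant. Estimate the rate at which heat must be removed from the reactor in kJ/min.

Extent of reaction ξ = 0.420 × 1830 = 768.6 mol/h
Reaction term: ξ·ΔH°_rxn = 768.6 × -91.5 = -70327 kJ/h
Sensible, feed 152→25 °C: -39975 kJ/h
Outlet flows (mol/h): A 1061.4, H₂ 1061.4, B 768.6
Sensible, products 25→253 °C: 68786 kJ/h
Q = ΔH = -41515 kJ/h = -11.532 kW
Heat removed = 691.92 kJ/min

Q_out = 692 kJ/min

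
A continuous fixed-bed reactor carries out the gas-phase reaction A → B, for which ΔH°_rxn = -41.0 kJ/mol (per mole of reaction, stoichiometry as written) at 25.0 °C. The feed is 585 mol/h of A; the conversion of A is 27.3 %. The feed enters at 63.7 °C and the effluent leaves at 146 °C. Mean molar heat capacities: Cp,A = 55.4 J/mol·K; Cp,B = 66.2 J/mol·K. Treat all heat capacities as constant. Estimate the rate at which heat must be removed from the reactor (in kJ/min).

Extent of reaction ξ = 0.273 × 585 = 159.71 mol/h
Reaction term: ξ·ΔH°_rxn = 159.71 × -41.0 = -6547.9 kJ/h
Sensible, feed 63.7→25 °C: -1254.2 kJ/h
Outlet flows (mol/h): A 425.29, B 159.71
Sensible, products 25→146 °C: 4130.2 kJ/h
Q = ΔH = -3671.9 kJ/h = -1.02 kW
Heat removed = 61.199 kJ/min

Q_out = 61.2 kJ/min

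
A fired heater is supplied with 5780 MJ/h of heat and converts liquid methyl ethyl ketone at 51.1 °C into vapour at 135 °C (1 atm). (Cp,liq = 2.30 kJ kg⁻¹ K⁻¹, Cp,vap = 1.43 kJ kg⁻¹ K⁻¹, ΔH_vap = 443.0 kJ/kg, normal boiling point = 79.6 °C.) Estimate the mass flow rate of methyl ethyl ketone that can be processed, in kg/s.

Δh = 2.30×(79.6−51.1) + 443.0 + 1.43×(135−79.6) = 587.77 kJ/kg
Q = 5780 MJ/h = 1605.6 kJ/s = 1605.6 kJ/s
ṁ = Q/Δh = 1605.6 / 587.77 = 2.7316 kg/s

ṁ = 2.73 kg/s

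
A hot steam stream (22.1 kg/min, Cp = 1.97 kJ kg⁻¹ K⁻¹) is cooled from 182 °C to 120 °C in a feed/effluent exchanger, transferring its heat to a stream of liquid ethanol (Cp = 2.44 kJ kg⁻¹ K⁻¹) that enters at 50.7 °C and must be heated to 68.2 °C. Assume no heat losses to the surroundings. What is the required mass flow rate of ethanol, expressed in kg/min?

ṁ_c = 63.2 kg/min

Heat released by hot stream: Q = 22.1 × 1.97 × (182 − 120) = 2699.3 kJ/min
Energy balance on cold side (adiabatic exchanger): Q = ṁ_c·Cp_c·(T_c,out − T_c,in)
ṁ_c = 2699.3 / [2.44 × (68.2 − 50.7)] = 63.215 kg/min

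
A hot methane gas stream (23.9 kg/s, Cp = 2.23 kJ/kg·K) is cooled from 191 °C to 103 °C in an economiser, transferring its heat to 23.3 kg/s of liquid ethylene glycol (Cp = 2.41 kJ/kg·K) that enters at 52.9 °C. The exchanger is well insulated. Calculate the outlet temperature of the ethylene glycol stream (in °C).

T_c,out = 136 °C

Heat released by hot stream: Q = 23.9 × 2.23 × (191 − 103) = 4690.1 kJ/s
Energy balance on cold side (adiabatic exchanger): Q = ṁ_c·Cp_c·(T_c,out − T_c,in)
T_c,out = 52.9 + 4690.1/(23.3 × 2.41) = 136.42 °C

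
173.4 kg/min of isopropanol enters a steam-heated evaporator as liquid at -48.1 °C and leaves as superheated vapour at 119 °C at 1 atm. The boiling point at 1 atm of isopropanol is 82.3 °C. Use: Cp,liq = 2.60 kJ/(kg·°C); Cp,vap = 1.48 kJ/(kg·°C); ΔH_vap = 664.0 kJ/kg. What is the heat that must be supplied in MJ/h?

Q = 11000 MJ/h

liquid -48.1→82.3 °C: 339.04 kJ/kg
vaporisation at 82.3 °C: 664 kJ/kg
vapour 82.3→119 °C: 54.316 kJ/kg
Δh = 339.04 + 664 + 54.316 = 1057.4 kJ/kg
Q = ṁ·Δh = 173.4 kg/min × 1057.4 kJ/kg = 183350 kJ/min
|Q| = 3055.8 kW = 11001 MJ/h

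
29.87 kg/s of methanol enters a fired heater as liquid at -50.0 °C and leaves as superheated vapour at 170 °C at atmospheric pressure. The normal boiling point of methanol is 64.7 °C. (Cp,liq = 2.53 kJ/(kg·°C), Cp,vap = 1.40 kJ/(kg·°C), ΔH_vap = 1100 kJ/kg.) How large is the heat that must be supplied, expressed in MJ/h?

liquid -50.0→64.7 °C: 290.19 kJ/kg
vaporisation at 64.7 °C: 1100 kJ/kg
vapour 64.7→170 °C: 147.42 kJ/kg
Δh = 290.19 + 1100 + 147.42 = 1537.6 kJ/kg
Q = ṁ·Δh = 29.87 kg/s × 1537.6 kJ/kg = 45928 kJ/s
|Q| = 45928 kW = 165340 MJ/h

Q = 165000 MJ/h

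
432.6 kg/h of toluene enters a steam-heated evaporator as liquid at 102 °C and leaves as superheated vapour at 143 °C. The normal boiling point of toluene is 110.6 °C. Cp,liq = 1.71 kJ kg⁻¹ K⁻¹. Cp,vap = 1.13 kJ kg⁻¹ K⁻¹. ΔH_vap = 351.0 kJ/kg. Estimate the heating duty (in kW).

liquid 102→110.6 °C: 14.706 kJ/kg
vaporisation at 110.6 °C: 351 kJ/kg
vapour 110.6→143 °C: 36.612 kJ/kg
Δh = 14.706 + 351 + 36.612 = 402.32 kJ/kg
Q = ṁ·Δh = 432.6 kg/h × 402.32 kJ/kg = 174040 kJ/h
|Q| = 48.345 kW

Q = 48.3 kW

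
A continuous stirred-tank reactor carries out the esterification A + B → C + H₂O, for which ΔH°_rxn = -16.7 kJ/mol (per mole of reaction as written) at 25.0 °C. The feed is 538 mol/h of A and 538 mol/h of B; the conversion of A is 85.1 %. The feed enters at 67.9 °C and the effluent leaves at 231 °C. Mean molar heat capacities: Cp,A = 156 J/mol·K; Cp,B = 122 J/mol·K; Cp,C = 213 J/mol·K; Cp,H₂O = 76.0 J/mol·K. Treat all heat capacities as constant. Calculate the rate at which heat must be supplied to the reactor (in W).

Q_in = 4940 W

Extent of reaction ξ = 0.851 × 538 = 457.84 mol/h
Reaction term: ξ·ΔH°_rxn = 457.84 × -16.7 = -7645.9 kJ/h
Sensible, feed 67.9→25 °C: -6416.3 kJ/h
Outlet flows (mol/h): A 80.162, B 80.162, C 457.84, H₂O 457.84
Sensible, products 25→231 °C: 31848 kJ/h
Q = ΔH = 17785 kJ/h = 4.9404 kW
Heat supplied = 4940.4 W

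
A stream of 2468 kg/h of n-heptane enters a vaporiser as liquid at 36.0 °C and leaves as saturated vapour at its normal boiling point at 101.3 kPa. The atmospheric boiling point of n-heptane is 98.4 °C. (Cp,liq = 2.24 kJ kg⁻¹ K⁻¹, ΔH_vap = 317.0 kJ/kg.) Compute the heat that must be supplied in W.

Q = 313000 W

liquid 36.0→98.4 °C: 139.78 kJ/kg
vaporisation at 98.4 °C: 317 kJ/kg
Δh = 139.78 + 317 = 456.78 kJ/kg
Q = ṁ·Δh = 2468 kg/h × 456.78 kJ/kg = 1.1273e+06 kJ/h
|Q| = 313.15 kW = 313150 W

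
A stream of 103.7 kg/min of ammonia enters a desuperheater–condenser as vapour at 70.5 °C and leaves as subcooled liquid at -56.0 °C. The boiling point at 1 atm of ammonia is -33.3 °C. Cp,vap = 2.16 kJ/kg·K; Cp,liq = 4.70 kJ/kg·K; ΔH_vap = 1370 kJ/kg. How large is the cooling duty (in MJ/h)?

vapour 70.5→-33.3 °C: -224.21 kJ/kg
condensation at -33.3 °C: -1370 kJ/kg
liquid -33.3→-56.0 °C: -106.69 kJ/kg
Δh = -224.21 + -1370 + -106.69 = -1700.9 kJ/kg
Q = ṁ·Δh = 103.7 kg/min × -1700.9 kJ/kg = -176380 kJ/min
|Q| = 2939.7 kW = 10583 MJ/h

Q_c = 10600 MJ/h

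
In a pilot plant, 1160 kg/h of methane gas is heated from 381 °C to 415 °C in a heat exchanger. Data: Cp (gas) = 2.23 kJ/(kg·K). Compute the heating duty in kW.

Q = ṁ·Cp·ΔT = 1160 × 2.23 × (415 − 381) = 87951 kJ/h
Converting: 87951 / 3600 s = 24.431 kW

Q = 24.4 kW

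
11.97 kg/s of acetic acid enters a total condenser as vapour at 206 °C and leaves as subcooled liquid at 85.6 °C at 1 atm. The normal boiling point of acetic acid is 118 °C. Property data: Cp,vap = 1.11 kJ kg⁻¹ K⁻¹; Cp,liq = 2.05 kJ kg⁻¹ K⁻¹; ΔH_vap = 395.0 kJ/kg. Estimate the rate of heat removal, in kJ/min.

vapour 206→118 °C: -97.68 kJ/kg
condensation at 118 °C: -395 kJ/kg
liquid 118→85.6 °C: -66.42 kJ/kg
Δh = -97.68 + -395 + -66.42 = -559.1 kJ/kg
Q = ṁ·Δh = 11.97 kg/s × -559.1 kJ/kg = -6692.4 kJ/s
|Q| = 6692.4 kW = 401550 kJ/min

Q_c = 402000 kJ/min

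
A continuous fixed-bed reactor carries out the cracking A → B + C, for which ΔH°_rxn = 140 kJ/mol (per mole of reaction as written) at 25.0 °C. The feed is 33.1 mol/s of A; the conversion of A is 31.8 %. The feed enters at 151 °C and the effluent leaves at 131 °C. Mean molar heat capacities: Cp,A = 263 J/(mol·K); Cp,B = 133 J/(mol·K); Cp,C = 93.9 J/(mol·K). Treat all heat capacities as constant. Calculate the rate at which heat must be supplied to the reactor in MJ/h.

Extent of reaction ξ = 0.318 × 33.1 = 10.526 mol/s
Reaction term: ξ·ΔH°_rxn = 10.526 × 140 = 1473.6 kJ/s
Sensible, feed 151→25 °C: -1096.9 kJ/s
Outlet flows (mol/s): A 22.574, B 10.526, C 10.526
Sensible, products 25→131 °C: 882.48 kJ/s
Q = ΔH = 1259.2 kJ/s = 1259.2 kW
Heat supplied = 4533.2 MJ/h

Q_in = 4530 MJ/h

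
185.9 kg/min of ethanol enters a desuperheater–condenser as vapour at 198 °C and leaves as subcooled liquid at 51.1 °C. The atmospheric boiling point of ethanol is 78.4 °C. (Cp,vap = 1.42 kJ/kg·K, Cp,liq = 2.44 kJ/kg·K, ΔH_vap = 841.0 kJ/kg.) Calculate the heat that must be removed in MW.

vapour 198→78.4 °C: -169.83 kJ/kg
condensation at 78.4 °C: -841 kJ/kg
liquid 78.4→51.1 °C: -66.612 kJ/kg
Δh = -169.83 + -841 + -66.612 = -1077.4 kJ/kg
Q = ṁ·Δh = 185.9 kg/min × -1077.4 kJ/kg = -200300 kJ/min
|Q| = 3338.3 kW = 3.3383 MW

Q_c = 3.34 MW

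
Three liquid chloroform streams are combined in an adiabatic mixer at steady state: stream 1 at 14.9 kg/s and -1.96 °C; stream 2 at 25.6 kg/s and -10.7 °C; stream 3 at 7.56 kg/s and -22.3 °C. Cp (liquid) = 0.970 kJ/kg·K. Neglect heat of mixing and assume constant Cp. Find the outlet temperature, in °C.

Energy balance with Q = 0: Σ ṁᵢCp,ᵢ(T_out − Tᵢ) = 0
Σ ṁᵢCp,ᵢTᵢ = 14.9×0.970×-1.96 + 25.6×0.970×-10.7 + 7.56×0.970×-22.3 = -457.56
Σ ṁᵢCp,ᵢ = 14.9×0.970 + 25.6×0.970 + 7.56×0.970 = 46.618
T_out = -457.56 / 46.618 = -9.8151 °C

T_out = -9.82 °C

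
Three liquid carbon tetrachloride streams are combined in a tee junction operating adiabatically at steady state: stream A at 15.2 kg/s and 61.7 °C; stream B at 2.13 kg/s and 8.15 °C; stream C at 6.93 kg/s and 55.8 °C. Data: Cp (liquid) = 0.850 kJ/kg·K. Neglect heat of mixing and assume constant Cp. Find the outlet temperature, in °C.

T_out = 55.3 °C

Adiabatic, steady state ⇒ Σ ṁᵢCp,ᵢ(T_out − Tᵢ) = 0
Σ ṁᵢCp,ᵢTᵢ = 15.2×0.850×61.7 + 2.13×0.850×8.15 + 6.93×0.850×55.8 = 1140.6
Σ ṁᵢCp,ᵢ = 15.2×0.850 + 2.13×0.850 + 6.93×0.850 = 20.621
T_out = 1140.6 / 20.621 = 55.313 °C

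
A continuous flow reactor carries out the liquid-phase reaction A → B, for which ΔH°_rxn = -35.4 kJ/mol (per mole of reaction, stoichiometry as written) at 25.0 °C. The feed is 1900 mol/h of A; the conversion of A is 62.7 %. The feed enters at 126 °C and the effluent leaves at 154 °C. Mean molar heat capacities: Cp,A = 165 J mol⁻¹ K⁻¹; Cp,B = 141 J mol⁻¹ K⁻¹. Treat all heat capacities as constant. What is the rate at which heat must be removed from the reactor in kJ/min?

Q_out = 618 kJ/min

Extent of reaction ξ = 0.627 × 1900 = 1191.3 mol/h
Reaction term: ξ·ΔH°_rxn = 1191.3 × -35.4 = -42172 kJ/h
Sensible, feed 126→25 °C: -31664 kJ/h
Outlet flows (mol/h): A 708.7, B 1191.3
Sensible, products 25→154 °C: 36753 kJ/h
Q = ΔH = -37082 kJ/h = -10.301 kW
Heat removed = 618.04 kJ/min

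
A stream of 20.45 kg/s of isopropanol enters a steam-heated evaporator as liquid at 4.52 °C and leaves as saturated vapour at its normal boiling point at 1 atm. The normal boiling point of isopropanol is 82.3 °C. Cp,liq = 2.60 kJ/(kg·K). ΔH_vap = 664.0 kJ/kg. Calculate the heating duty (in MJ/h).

Q = 63800 MJ/h

liquid 4.52→82.3 °C: 202.23 kJ/kg
vaporisation at 82.3 °C: 664 kJ/kg
Δh = 202.23 + 664 = 866.23 kJ/kg
Q = ṁ·Δh = 20.45 kg/s × 866.23 kJ/kg = 17714 kJ/s
|Q| = 17714 kW = 63772 MJ/h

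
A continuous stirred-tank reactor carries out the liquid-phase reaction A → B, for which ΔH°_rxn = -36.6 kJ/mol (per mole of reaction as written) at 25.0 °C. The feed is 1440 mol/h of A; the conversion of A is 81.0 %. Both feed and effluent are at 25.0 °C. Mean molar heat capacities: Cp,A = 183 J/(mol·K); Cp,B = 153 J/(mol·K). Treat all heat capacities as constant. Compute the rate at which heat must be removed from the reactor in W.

Q_out = 11900 W

Extent of reaction ξ = 0.810 × 1440 = 1166.4 mol/h
Reaction term: ξ·ΔH°_rxn = 1166.4 × -36.6 = -42690 kJ/h
Q = ΔH = -42690 kJ/h = -11.858 kW
Heat removed = 11858 W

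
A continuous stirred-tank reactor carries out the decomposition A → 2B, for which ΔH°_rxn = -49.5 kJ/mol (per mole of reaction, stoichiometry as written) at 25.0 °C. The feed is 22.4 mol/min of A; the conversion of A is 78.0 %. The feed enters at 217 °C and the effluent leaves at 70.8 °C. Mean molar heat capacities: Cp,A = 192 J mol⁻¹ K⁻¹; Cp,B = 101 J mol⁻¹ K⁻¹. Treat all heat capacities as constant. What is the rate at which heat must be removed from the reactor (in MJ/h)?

Q_out = 89.1 MJ/h

Extent of reaction ξ = 0.780 × 22.4 = 17.472 mol/min
Reaction term: ξ·ΔH°_rxn = 17.472 × -49.5 = -864.86 kJ/min
Sensible, feed 217→25 °C: -825.75 kJ/min
Outlet flows (mol/min): A 4.928, B 34.944
Sensible, products 25→70.8 °C: 204.98 kJ/min
Q = ΔH = -1485.6 kJ/min = -24.761 kW
Heat removed = 89.138 MJ/h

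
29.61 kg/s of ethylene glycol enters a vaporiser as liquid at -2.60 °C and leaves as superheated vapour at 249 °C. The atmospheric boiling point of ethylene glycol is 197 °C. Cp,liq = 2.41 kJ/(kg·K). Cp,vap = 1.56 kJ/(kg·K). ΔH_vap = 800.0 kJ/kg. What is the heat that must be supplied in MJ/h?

Q = 145000 MJ/h

liquid -2.60→197 °C: 481.04 kJ/kg
vaporisation at 197 °C: 800 kJ/kg
vapour 197→249 °C: 81.12 kJ/kg
Δh = 481.04 + 800 + 81.12 = 1362.2 kJ/kg
Q = ṁ·Δh = 29.61 kg/s × 1362.2 kJ/kg = 40333 kJ/s
|Q| = 40333 kW = 145200 MJ/h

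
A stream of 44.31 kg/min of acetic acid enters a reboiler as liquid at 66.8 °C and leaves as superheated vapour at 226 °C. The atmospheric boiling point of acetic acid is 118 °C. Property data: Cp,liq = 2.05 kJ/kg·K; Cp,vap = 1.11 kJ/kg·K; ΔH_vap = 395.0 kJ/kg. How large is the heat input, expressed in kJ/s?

Q = 458 kJ/s

liquid 66.8→118 °C: 104.96 kJ/kg
vaporisation at 118 °C: 395 kJ/kg
vapour 118→226 °C: 119.88 kJ/kg
Δh = 104.96 + 395 + 119.88 = 619.84 kJ/kg
Q = ṁ·Δh = 44.31 kg/min × 619.84 kJ/kg = 27465 kJ/min
|Q| = 457.75 kW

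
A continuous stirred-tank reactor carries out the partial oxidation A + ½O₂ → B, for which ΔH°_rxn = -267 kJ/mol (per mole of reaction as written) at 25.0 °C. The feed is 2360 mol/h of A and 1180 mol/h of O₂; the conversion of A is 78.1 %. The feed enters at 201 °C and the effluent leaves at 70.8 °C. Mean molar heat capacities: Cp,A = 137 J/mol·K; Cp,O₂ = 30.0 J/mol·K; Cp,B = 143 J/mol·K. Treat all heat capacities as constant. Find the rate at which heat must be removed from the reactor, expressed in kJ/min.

Extent of reaction ξ = 0.781 × 2360 = 1843.2 mol/h
Reaction term: ξ·ΔH°_rxn = 1843.2 × -267 = -492120 kJ/h
Sensible, feed 201→25 °C: -63135 kJ/h
Outlet flows (mol/h): A 516.84, O₂ 258.42, B 1843.2
Sensible, products 25→70.8 °C: 15670 kJ/h
Q = ΔH = -539590 kJ/h = -149.89 kW
Heat removed = 8993.1 kJ/min

Q_out = 8990 kJ/min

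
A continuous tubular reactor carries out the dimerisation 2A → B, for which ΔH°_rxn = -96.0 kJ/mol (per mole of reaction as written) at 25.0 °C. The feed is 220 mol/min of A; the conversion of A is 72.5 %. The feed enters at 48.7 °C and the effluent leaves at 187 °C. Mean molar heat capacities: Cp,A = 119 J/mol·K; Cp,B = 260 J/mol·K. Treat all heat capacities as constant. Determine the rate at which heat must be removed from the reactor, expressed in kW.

Extent of reaction ξ = 0.725 × 220 / 2 = 79.75 mol/min
Reaction term: ξ·ΔH°_rxn = 79.75 × -96.0 = -7656 kJ/min
Sensible, feed 48.7→25 °C: -620.47 kJ/min
Outlet flows (mol/min): A 60.5, B 79.75
Sensible, products 25→187 °C: 4525.4 kJ/min
Q = ΔH = -3751.1 kJ/min = -62.518 kW
Heat removed = 62.518 kW

Q_out = 62.5 kW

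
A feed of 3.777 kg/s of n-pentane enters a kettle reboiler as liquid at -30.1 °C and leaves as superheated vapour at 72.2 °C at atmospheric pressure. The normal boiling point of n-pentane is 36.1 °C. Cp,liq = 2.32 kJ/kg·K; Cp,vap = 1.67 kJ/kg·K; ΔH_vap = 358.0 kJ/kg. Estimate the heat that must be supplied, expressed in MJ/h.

Q = 7780 MJ/h

liquid -30.1→36.1 °C: 153.58 kJ/kg
vaporisation at 36.1 °C: 358 kJ/kg
vapour 36.1→72.2 °C: 60.287 kJ/kg
Δh = 153.58 + 358 + 60.287 = 571.87 kJ/kg
Q = ṁ·Δh = 3.777 kg/s × 571.87 kJ/kg = 2160 kJ/s
|Q| = 2160 kW = 7775.8 MJ/h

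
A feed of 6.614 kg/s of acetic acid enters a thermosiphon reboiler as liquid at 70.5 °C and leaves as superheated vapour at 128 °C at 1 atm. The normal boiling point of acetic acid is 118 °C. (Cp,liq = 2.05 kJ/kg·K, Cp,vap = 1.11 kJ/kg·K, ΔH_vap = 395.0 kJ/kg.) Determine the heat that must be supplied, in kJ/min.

liquid 70.5→118 °C: 97.375 kJ/kg
vaporisation at 118 °C: 395 kJ/kg
vapour 118→128 °C: 11.1 kJ/kg
Δh = 97.375 + 395 + 11.1 = 503.47 kJ/kg
Q = ṁ·Δh = 6.614 kg/s × 503.47 kJ/kg = 3330 kJ/s
|Q| = 3330 kW = 199800 kJ/min

Q = 200000 kJ/min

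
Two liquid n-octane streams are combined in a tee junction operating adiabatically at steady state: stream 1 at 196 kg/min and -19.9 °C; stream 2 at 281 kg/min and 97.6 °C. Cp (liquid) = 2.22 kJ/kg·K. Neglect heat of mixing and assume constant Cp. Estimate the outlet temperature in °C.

Energy balance with Q = 0: Σ ṁᵢCp,ᵢ(T_out − Tᵢ) = 0
Σ ṁᵢCp,ᵢTᵢ = 196×2.22×-19.9 + 281×2.22×97.6 = 52226
Σ ṁᵢCp,ᵢ = 196×2.22 + 281×2.22 = 1058.9
T_out = 52226 / 1058.9 = 49.319 °C

T_out = 49.3 °C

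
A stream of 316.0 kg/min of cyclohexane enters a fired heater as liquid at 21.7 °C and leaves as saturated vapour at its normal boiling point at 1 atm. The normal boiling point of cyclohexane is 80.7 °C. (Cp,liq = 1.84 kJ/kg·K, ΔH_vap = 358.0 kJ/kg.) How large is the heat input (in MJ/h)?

liquid 21.7→80.7 °C: 108.56 kJ/kg
vaporisation at 80.7 °C: 358 kJ/kg
Δh = 108.56 + 358 = 466.56 kJ/kg
Q = ṁ·Δh = 316.0 kg/min × 466.56 kJ/kg = 147430 kJ/min
|Q| = 2457.2 kW = 8846 MJ/h

Q = 8850 MJ/h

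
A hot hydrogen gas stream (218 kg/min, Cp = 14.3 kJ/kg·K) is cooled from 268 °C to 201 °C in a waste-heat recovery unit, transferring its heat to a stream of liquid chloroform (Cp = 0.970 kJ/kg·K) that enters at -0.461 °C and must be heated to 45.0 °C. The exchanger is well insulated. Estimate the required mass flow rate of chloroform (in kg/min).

Heat released by hot stream: Q = 218 × 14.3 × (268 − 201) = 208870 kJ/min
Energy balance on cold side (adiabatic exchanger): Q = ṁ_c·Cp_c·(T_c,out − T_c,in)
ṁ_c = 208870 / [0.970 × (45.0 − -0.461)] = 4736.5 kg/min

ṁ_c = 4740 kg/min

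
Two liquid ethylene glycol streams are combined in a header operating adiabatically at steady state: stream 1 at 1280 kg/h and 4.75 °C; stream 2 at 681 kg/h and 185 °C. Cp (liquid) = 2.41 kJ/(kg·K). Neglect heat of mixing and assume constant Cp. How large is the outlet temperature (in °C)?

Adiabatic, steady state ⇒ Σ ṁᵢCp,ᵢ(T_out − Tᵢ) = 0
Σ ṁᵢCp,ᵢTᵢ = 1280×2.41×4.75 + 681×2.41×185 = 318280
Σ ṁᵢCp,ᵢ = 1280×2.41 + 681×2.41 = 4726
T_out = 318280 / 4726 = 67.346 °C

T_out = 67.3 °C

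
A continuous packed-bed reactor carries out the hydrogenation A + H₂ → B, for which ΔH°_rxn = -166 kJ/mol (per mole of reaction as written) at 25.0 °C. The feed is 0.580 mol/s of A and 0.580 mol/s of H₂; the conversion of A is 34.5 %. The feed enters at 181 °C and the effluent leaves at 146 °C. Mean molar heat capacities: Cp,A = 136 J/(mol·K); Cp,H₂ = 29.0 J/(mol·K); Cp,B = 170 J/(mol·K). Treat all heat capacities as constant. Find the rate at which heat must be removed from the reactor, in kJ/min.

Extent of reaction ξ = 0.345 × 0.580 = 0.2001 mol/s
Reaction term: ξ·ΔH°_rxn = 0.2001 × -166 = -33.217 kJ/s
Sensible, feed 181→25 °C: -14.929 kJ/s
Outlet flows (mol/s): A 0.3799, H₂ 0.3799, B 0.2001
Sensible, products 25→146 °C: 11.701 kJ/s
Q = ΔH = -36.445 kJ/s = -36.445 kW
Heat removed = 2186.7 kJ/min

Q_out = 2190 kJ/min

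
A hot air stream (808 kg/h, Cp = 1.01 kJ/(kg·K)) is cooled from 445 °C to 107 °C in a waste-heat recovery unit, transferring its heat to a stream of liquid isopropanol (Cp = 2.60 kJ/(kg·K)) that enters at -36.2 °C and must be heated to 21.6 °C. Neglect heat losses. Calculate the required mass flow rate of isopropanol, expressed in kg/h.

ṁ_c = 1840 kg/h

Heat released by hot stream: Q = 808 × 1.01 × (445 − 107) = 275840 kJ/h
Energy balance on cold side (adiabatic exchanger): Q = ṁ_c·Cp_c·(T_c,out − T_c,in)
ṁ_c = 275840 / [2.60 × (21.6 − -36.2)] = 1835.5 kg/h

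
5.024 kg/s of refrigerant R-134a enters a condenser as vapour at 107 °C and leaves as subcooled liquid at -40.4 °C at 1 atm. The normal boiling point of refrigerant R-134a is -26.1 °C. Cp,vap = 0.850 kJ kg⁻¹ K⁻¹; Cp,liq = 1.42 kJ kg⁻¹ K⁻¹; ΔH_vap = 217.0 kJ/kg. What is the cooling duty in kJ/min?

vapour 107→-26.1 °C: -113.13 kJ/kg
condensation at -26.1 °C: -217 kJ/kg
liquid -26.1→-40.4 °C: -20.306 kJ/kg
Δh = -113.13 + -217 + -20.306 = -350.44 kJ/kg
Q = ṁ·Δh = 5.024 kg/s × -350.44 kJ/kg = -1760.6 kJ/s
|Q| = 1760.6 kW = 105640 kJ/min

Q_c = 106000 kJ/min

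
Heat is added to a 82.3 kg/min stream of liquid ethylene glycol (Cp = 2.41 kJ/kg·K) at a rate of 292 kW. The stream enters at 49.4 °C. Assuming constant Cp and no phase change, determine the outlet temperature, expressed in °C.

Q = 292 kW = 17520 kJ/min
ΔT = Q/(ṁ·Cp) = 17520/(82.3×2.41) = 88.332 K
T_out = 49.4 + 88.332 = 137.73 °C

T_out = 138 °C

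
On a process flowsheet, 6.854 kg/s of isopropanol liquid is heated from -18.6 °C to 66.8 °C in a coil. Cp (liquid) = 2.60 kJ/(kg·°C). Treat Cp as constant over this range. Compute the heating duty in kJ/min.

Q = ṁ·Cp·ΔT = 6.854 × 2.60 × (66.8 − -18.6) = 1521.9 kJ/s
Heating duty = 91312 kJ/min

Q = 91300 kJ/min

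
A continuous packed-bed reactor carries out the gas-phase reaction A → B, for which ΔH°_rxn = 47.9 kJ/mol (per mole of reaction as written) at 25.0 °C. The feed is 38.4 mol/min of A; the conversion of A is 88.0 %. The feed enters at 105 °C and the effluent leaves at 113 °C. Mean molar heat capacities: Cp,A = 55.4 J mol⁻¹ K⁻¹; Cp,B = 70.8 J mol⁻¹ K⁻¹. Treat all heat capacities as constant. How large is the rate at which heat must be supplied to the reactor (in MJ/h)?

Q_in = 101 MJ/h

Extent of reaction ξ = 0.880 × 38.4 = 33.792 mol/min
Reaction term: ξ·ΔH°_rxn = 33.792 × 47.9 = 1618.6 kJ/min
Sensible, feed 105→25 °C: -170.19 kJ/min
Outlet flows (mol/min): A 4.608, B 33.792
Sensible, products 25→113 °C: 233 kJ/min
Q = ΔH = 1681.5 kJ/min = 28.024 kW
Heat supplied = 100.89 MJ/h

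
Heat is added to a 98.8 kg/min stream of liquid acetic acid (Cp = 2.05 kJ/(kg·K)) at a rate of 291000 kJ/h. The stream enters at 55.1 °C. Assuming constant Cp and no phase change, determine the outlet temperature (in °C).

Q = 291000 kJ/h = 4850 kJ/min
ΔT = Q/(ṁ·Cp) = 4850/(98.8×2.05) = 23.946 K
T_out = 55.1 + 23.946 = 79.046 °C

T_out = 79.0 °C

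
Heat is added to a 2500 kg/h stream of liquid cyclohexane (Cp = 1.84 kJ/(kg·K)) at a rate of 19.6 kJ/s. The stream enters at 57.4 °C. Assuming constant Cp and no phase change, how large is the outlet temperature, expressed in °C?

Q = 19.6 kJ/s = 70560 kJ/h
ΔT = Q/(ṁ·Cp) = 70560/(2500×1.84) = 15.339 K
T_out = 57.4 + 15.339 = 72.739 °C

T_out = 72.7 °C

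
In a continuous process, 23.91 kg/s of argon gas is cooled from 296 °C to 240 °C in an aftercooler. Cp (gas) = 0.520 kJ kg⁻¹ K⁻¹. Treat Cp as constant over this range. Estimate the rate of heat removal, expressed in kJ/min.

Q = ṁ·Cp·ΔT = 23.91 × 0.520 × (240 − 296) = -696.26 kJ/s
Cooling duty = 41776 kJ/min

Q_c = 41800 kJ/min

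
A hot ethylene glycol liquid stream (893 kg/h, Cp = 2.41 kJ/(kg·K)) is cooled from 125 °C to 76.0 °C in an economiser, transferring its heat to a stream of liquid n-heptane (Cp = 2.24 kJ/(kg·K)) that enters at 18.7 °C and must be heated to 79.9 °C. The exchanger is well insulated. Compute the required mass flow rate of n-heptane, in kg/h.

ṁ_c = 769 kg/h

Heat released by hot stream: Q = 893 × 2.41 × (125 − 76.0) = 105450 kJ/h
Energy balance on cold side (adiabatic exchanger): Q = ṁ_c·Cp_c·(T_c,out − T_c,in)
ṁ_c = 105450 / [2.24 × (79.9 − 18.7)] = 769.25 kg/h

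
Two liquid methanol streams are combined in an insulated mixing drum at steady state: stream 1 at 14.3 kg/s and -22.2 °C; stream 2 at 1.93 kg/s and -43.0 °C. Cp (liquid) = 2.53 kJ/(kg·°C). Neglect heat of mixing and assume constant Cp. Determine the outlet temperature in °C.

Adiabatic, steady state ⇒ Σ ṁᵢCp,ᵢ(T_out − Tᵢ) = 0
Σ ṁᵢCp,ᵢTᵢ = 14.3×2.53×-22.2 + 1.93×2.53×-43.0 = -1013.1
Σ ṁᵢCp,ᵢ = 14.3×2.53 + 1.93×2.53 = 41.062
T_out = -1013.1 / 41.062 = -24.673 °C

T_out = -24.7 °C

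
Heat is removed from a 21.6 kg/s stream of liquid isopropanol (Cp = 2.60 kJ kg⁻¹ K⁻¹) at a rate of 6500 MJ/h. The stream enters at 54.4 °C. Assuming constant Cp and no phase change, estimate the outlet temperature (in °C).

T_out = 22.2 °C

Q = 6500 MJ/h = 1805.6 kJ/s
ΔT = Q/(ṁ·Cp) = 1805.6/(21.6×2.60) = 32.15 K
T_out = 54.4 − 32.15 = 22.25 °C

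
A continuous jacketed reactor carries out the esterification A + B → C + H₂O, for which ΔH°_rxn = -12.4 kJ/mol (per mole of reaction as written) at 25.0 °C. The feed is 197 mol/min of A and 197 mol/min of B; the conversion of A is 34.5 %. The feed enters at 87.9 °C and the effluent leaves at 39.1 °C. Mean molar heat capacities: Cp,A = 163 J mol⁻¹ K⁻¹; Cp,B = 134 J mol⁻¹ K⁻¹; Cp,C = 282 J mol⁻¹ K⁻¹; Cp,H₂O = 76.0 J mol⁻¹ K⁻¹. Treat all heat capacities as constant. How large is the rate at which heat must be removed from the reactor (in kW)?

Extent of reaction ξ = 0.345 × 197 = 67.965 mol/min
Reaction term: ξ·ΔH°_rxn = 67.965 × -12.4 = -842.77 kJ/min
Sensible, feed 87.9→25 °C: -3680.2 kJ/min
Outlet flows (mol/min): A 129.04, B 129.04, C 67.965, H₂O 67.965
Sensible, products 25→39.1 °C: 883.43 kJ/min
Q = ΔH = -3639.5 kJ/min = -60.659 kW
Heat removed = 60.659 kW

Q_out = 60.7 kW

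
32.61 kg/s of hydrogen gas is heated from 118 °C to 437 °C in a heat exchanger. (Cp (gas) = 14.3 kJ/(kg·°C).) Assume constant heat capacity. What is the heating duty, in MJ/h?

Q = ṁ·Cp·ΔT = 32.61 × 14.3 × (437 − 118) = 148760 kJ/s
Heating duty = 535530 MJ/h

Q = 536000 MJ/h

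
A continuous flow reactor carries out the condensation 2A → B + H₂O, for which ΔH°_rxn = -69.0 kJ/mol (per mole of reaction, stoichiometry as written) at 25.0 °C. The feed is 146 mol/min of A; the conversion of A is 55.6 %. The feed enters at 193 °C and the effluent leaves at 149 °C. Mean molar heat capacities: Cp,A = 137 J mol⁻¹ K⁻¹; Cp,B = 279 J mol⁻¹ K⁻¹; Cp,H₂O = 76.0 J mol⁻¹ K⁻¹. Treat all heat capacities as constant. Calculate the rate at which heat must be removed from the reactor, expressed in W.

Q_out = 54500 W

Extent of reaction ξ = 0.556 × 146 / 2 = 40.588 mol/min
Reaction term: ξ·ΔH°_rxn = 40.588 × -69.0 = -2800.6 kJ/min
Sensible, feed 193→25 °C: -3360.3 kJ/min
Outlet flows (mol/min): A 64.824, B 40.588, H₂O 40.588
Sensible, products 25→149 °C: 2887.9 kJ/min
Q = ΔH = -3273 kJ/min = -54.55 kW
Heat removed = 54550 W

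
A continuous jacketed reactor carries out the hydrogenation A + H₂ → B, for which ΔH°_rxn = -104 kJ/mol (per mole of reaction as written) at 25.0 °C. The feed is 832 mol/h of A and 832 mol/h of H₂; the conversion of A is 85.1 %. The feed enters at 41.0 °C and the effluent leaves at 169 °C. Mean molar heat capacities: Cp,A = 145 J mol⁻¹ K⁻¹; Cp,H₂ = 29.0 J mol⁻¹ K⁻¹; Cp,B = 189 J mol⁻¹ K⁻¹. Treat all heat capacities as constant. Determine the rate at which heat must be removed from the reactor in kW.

Q_out = 14.9 kW

Extent of reaction ξ = 0.851 × 832 = 708.03 mol/h
Reaction term: ξ·ΔH°_rxn = 708.03 × -104 = -73635 kJ/h
Sensible, feed 41.0→25 °C: -2316.3 kJ/h
Outlet flows (mol/h): A 123.97, H₂ 123.97, B 708.03
Sensible, products 25→169 °C: 22376 kJ/h
Q = ΔH = -53576 kJ/h = -14.882 kW
Heat removed = 14.882 kW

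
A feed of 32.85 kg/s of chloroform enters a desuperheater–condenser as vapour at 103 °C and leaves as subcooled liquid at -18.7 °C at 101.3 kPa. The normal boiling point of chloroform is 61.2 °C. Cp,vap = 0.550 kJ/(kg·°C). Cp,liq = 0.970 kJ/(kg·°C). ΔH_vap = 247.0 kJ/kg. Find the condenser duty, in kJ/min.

Q_c = 685000 kJ/min

vapour 103→61.2 °C: -22.99 kJ/kg
condensation at 61.2 °C: -247 kJ/kg
liquid 61.2→-18.7 °C: -77.503 kJ/kg
Δh = -22.99 + -247 + -77.503 = -347.49 kJ/kg
Q = ṁ·Δh = 32.85 kg/s × -347.49 kJ/kg = -11415 kJ/s
|Q| = 11415 kW = 684910 kJ/min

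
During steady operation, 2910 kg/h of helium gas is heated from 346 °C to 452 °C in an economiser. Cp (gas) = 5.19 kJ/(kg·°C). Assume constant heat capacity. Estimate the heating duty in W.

Q = 445000 W

Q = ṁ·Cp·ΔT = 2910 × 5.19 × (452 − 346) = 1.6009e+06 kJ/h
Converting: 1.6009e+06 / 3600 s = 444.7 kW
Heating duty = 444700 W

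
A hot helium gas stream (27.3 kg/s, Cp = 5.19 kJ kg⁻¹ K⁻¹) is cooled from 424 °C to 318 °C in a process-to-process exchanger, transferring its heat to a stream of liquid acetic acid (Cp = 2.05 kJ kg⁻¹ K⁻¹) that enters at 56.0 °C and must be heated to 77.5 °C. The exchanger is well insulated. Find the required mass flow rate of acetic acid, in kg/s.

ṁ_c = 341 kg/s

Heat released by hot stream: Q = 27.3 × 5.19 × (424 − 318) = 15019 kJ/s
Energy balance on cold side (adiabatic exchanger): Q = ṁ_c·Cp_c·(T_c,out − T_c,in)
ṁ_c = 15019 / [2.05 × (77.5 − 56.0)] = 340.76 kg/s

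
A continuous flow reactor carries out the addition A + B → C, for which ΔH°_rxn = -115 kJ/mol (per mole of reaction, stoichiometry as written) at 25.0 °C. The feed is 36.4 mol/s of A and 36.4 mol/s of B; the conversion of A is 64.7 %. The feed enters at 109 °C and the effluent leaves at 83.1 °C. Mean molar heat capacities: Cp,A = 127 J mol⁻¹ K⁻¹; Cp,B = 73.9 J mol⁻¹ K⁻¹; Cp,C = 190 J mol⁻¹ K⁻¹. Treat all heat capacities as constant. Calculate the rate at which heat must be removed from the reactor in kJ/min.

Q_out = 175000 kJ/min

Extent of reaction ξ = 0.647 × 36.4 = 23.551 mol/s
Reaction term: ξ·ΔH°_rxn = 23.551 × -115 = -2708.3 kJ/s
Sensible, feed 109→25 °C: -614.27 kJ/s
Outlet flows (mol/s): A 12.849, B 12.849, C 23.551
Sensible, products 25→83.1 °C: 409.96 kJ/s
Q = ΔH = -2912.7 kJ/s = -2912.7 kW
Heat removed = 174760 kJ/min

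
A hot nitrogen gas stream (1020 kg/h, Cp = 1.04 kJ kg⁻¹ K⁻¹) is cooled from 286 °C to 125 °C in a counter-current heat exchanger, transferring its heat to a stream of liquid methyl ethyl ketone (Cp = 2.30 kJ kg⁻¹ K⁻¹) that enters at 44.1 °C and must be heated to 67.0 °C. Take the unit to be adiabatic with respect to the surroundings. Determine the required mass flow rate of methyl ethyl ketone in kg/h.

ṁ_c = 3240 kg/h

Heat released by hot stream: Q = 1020 × 1.04 × (286 − 125) = 170790 kJ/h
Energy balance on cold side (adiabatic exchanger): Q = ṁ_c·Cp_c·(T_c,out − T_c,in)
ṁ_c = 170790 / [2.30 × (67.0 − 44.1)] = 3242.6 kg/h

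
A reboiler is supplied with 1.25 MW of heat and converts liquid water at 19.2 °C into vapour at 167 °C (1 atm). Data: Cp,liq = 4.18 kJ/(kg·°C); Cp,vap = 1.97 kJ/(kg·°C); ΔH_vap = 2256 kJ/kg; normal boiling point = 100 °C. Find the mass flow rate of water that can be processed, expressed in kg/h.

Δh = 4.18×(100−19.2) + 2256 + 1.97×(167−100) = 2725.7 kJ/kg
Q = 1.25 MW = 1250 kJ/s = 4.5e+06 kJ/h
ṁ = Q/Δh = 4.5e+06 / 2725.7 = 1650.9 kg/h

ṁ = 1650 kg/h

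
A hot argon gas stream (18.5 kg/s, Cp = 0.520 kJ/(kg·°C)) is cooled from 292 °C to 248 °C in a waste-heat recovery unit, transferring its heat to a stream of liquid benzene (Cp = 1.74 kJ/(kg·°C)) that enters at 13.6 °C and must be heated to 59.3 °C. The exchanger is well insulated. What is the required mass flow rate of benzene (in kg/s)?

Heat released by hot stream: Q = 18.5 × 0.520 × (292 − 248) = 423.28 kJ/s
Energy balance on cold side (adiabatic exchanger): Q = ṁ_c·Cp_c·(T_c,out − T_c,in)
ṁ_c = 423.28 / [1.74 × (59.3 − 13.6)] = 5.3231 kg/s

ṁ_c = 5.32 kg/s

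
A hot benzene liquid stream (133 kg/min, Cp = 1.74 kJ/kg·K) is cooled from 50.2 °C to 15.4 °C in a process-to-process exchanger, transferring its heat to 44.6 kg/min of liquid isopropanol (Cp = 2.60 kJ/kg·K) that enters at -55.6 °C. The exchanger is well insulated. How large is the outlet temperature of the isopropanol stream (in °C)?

T_c,out = 13.8 °C

Heat released by hot stream: Q = 133 × 1.74 × (50.2 − 15.4) = 8053.4 kJ/min
Energy balance on cold side (adiabatic exchanger): Q = ṁ_c·Cp_c·(T_c,out − T_c,in)
T_c,out = -55.6 + 8053.4/(44.6 × 2.60) = 13.85 °C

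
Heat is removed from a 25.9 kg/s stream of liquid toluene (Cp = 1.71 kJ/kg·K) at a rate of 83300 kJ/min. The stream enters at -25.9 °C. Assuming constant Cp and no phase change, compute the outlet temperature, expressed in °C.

T_out = -57.2 °C

Q = 83300 kJ/min = 1388.3 kJ/s
ΔT = Q/(ṁ·Cp) = 1388.3/(25.9×1.71) = 31.347 K
T_out = -25.9 − 31.347 = -57.247 °C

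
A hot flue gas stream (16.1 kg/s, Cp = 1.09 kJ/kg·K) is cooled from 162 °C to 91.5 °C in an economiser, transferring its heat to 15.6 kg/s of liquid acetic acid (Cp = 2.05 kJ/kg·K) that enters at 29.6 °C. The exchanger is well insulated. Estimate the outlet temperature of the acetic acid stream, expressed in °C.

Heat released by hot stream: Q = 16.1 × 1.09 × (162 − 91.5) = 1237.2 kJ/s
Energy balance on cold side (adiabatic exchanger): Q = ṁ_c·Cp_c·(T_c,out − T_c,in)
T_c,out = 29.6 + 1237.2/(15.6 × 2.05) = 68.287 °C

T_c,out = 68.3 °C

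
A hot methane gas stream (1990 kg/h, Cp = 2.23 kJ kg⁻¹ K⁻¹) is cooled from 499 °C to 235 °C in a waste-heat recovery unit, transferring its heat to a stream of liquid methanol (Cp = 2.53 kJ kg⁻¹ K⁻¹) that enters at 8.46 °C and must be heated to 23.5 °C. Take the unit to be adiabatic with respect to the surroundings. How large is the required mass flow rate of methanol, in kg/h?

Heat released by hot stream: Q = 1990 × 2.23 × (499 − 235) = 1.1716e+06 kJ/h
Energy balance on cold side (adiabatic exchanger): Q = ṁ_c·Cp_c·(T_c,out − T_c,in)
ṁ_c = 1.1716e+06 / [2.53 × (23.5 − 8.46)] = 30789 kg/h

ṁ_c = 30800 kg/h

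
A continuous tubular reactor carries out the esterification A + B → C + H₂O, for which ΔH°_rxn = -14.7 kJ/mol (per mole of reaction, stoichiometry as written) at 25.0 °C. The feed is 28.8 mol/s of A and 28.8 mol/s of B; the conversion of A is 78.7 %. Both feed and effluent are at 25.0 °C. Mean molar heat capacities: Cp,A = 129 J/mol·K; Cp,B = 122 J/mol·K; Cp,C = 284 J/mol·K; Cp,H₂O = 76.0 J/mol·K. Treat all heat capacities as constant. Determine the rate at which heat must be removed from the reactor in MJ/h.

Extent of reaction ξ = 0.787 × 28.8 = 22.666 mol/s
Reaction term: ξ·ΔH°_rxn = 22.666 × -14.7 = -333.18 kJ/s
Q = ΔH = -333.18 kJ/s = -333.18 kW
Heat removed = 1199.5 MJ/h

Q_out = 1200 MJ/h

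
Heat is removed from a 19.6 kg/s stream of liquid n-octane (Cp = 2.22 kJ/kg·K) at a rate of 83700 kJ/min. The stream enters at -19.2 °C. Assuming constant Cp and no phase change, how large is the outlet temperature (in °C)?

Q = 83700 kJ/min = 1395 kJ/s
ΔT = Q/(ṁ·Cp) = 1395/(19.6×2.22) = 32.06 K
T_out = -19.2 − 32.06 = -51.26 °C

T_out = -51.3 °C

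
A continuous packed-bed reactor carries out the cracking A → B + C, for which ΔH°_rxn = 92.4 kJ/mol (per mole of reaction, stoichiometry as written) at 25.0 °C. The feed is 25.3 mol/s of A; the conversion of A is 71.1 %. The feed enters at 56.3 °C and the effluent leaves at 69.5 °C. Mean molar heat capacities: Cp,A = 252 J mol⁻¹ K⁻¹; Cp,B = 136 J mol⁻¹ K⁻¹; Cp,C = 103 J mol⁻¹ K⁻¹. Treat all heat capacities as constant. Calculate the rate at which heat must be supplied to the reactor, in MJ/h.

Q_in = 6250 MJ/h

Extent of reaction ξ = 0.711 × 25.3 = 17.988 mol/s
Reaction term: ξ·ΔH°_rxn = 17.988 × 92.4 = 1662.1 kJ/s
Sensible, feed 56.3→25 °C: -199.56 kJ/s
Outlet flows (mol/s): A 7.3117, B 17.988, C 17.988
Sensible, products 25→69.5 °C: 273.31 kJ/s
Q = ΔH = 1735.9 kJ/s = 1735.9 kW
Heat supplied = 6249.1 MJ/h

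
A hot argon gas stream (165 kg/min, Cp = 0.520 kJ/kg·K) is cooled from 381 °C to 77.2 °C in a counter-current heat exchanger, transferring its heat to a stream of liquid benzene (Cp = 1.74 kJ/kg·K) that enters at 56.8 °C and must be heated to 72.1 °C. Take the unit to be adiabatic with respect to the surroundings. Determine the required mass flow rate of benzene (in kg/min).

Heat released by hot stream: Q = 165 × 0.520 × (381 − 77.2) = 26066 kJ/min
Energy balance on cold side (adiabatic exchanger): Q = ṁ_c·Cp_c·(T_c,out − T_c,in)
ṁ_c = 26066 / [1.74 × (72.1 − 56.8)] = 979.12 kg/min

ṁ_c = 979 kg/min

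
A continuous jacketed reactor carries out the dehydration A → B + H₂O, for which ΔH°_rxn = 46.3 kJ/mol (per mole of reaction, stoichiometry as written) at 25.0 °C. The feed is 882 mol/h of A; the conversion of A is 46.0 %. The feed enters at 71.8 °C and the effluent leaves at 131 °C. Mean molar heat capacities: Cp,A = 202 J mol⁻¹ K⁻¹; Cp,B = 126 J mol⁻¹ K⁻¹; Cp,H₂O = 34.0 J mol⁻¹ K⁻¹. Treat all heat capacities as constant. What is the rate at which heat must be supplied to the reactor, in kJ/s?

Q_in = 7.65 kJ/s

Extent of reaction ξ = 0.460 × 882 = 405.72 mol/h
Reaction term: ξ·ΔH°_rxn = 405.72 × 46.3 = 18785 kJ/h
Sensible, feed 71.8→25 °C: -8338.1 kJ/h
Outlet flows (mol/h): A 476.28, B 405.72, H₂O 405.72
Sensible, products 25→131 °C: 17079 kJ/h
Q = ΔH = 27526 kJ/h = 7.6461 kW
Heat supplied = 7.6461 kJ/s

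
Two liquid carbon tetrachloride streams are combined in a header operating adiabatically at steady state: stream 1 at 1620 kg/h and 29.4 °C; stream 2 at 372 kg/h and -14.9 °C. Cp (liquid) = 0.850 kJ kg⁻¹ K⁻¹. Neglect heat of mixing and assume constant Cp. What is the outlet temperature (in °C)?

T_out = 21.1 °C

Energy balance with Q = 0: Σ ṁᵢCp,ᵢ(T_out − Tᵢ) = 0
Σ ṁᵢCp,ᵢTᵢ = 1620×0.850×29.4 + 372×0.850×-14.9 = 35772
Σ ṁᵢCp,ᵢ = 1620×0.850 + 372×0.850 = 1693.2
T_out = 35772 / 1693.2 = 21.127 °C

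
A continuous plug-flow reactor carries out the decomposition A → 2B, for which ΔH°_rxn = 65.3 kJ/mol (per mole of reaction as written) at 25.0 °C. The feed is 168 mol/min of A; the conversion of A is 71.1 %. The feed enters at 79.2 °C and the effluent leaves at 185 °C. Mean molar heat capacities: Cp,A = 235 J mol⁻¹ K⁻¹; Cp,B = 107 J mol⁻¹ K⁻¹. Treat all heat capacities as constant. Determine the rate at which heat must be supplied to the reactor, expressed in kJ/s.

Q_in = 193 kJ/s

Extent of reaction ξ = 0.711 × 168 = 119.45 mol/min
Reaction term: ξ·ΔH°_rxn = 119.45 × 65.3 = 7800 kJ/min
Sensible, feed 79.2→25 °C: -2139.8 kJ/min
Outlet flows (mol/min): A 48.552, B 238.9
Sensible, products 25→185 °C: 5915.5 kJ/min
Q = ΔH = 11576 kJ/min = 192.93 kW
Heat supplied = 192.93 kJ/s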